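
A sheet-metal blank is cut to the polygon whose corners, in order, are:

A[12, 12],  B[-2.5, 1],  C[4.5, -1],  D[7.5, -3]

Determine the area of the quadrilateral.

80

Cross-terms: 42, -2, -6, 126  ⇒  Σ = 160
Area = |Σ|/2 = 80.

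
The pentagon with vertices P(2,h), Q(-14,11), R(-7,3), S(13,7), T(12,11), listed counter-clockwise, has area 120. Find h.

Write out the shoelace sum; only the two edges meeting at P involve h:
2·Area = [(12·h − 2·11) + (2·11 − (-14)·h)] + 6
       = 26·h + 6 = 240
⇒ h = 9.

9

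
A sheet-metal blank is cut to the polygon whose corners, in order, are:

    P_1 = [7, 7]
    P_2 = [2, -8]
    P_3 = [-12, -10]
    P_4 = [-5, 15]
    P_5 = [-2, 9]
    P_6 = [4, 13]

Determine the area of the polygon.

Apply the shoelace formula: 2A = Σ (x_i·y_{i+1} − x_{i+1}·y_i), indices taken mod 6.
P_1→P_2: (7)(-8) − (2)(7) = -70
P_2→P_3: (2)(-10) − (-12)(-8) = -116
P_3→P_4: (-12)(15) − (-5)(-10) = -230
P_4→P_5: (-5)(9) − (-2)(15) = -15
P_5→P_6: (-2)(13) − (4)(9) = -62
P_6→P_1: (4)(7) − (7)(13) = -63
Σ = -556
Area = |Σ|/2 = 278.

278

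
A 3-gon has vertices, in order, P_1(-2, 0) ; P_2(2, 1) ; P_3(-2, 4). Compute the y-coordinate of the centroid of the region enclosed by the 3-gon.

5/3

Apply the surveyor's formula. First the cross-terms c_i = x_i·y_{i+1} − x_{i+1}·y_i:
  -2, 10, 8  ⇒  2A = 16, A = 8.
Then Σ (y_i + y_{i+1})·c_i = 80, so ȳ = 80 / (6·8) = 5/3.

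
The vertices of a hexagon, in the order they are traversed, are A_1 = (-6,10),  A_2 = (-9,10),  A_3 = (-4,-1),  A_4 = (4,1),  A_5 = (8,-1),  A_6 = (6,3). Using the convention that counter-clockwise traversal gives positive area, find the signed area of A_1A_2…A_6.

Apply the surveyor's formula: 2A = Σ (x_i·y_{i+1} − x_{i+1}·y_i), indices taken mod 6.
Cross-terms: 30, 49, 0, -12, 30, 78  ⇒  Σ = 175
Signed area = Σ/2 = 87.5 (positive ⇒ counter-clockwise traversal).

87.5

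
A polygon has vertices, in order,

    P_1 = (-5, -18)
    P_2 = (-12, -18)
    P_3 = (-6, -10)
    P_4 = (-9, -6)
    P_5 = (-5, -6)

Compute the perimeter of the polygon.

38

|P_1P_2| = √((-7)² + (0)²) = √49 = 7
|P_2P_3| = √((6)² + (8)²) = √100 = 10
|P_3P_4| = √((-3)² + (4)²) = √25 = 5
|P_4P_5| = √((4)² + (0)²) = √16 = 4
|P_5P_1| = √((0)² + (-12)²) = √144 = 12
Perimeter = 7 + 10 + 5 + 4 + 12 = 38.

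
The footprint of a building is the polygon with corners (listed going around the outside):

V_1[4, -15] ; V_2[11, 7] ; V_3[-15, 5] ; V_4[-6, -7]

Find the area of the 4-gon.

Apply Gauss's area formula: 2A = Σ (x_i·y_{i+1} − x_{i+1}·y_i), indices taken mod 4.
V_1→V_2: (4)(7) − (11)(-15) = 193
V_2→V_3: (11)(5) − (-15)(7) = 160
V_3→V_4: (-15)(-7) − (-6)(5) = 135
V_4→V_1: (-6)(-15) − (4)(-7) = 118
Σ = 606
Area = |Σ|/2 = 303.

303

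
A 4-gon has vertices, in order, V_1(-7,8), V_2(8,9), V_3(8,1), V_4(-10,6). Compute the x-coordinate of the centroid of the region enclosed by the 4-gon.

23/19

Apply the shoelace formula. First the cross-terms c_i = x_i·y_{i+1} − x_{i+1}·y_i:
  -127, -64, 58, -38  ⇒  2A = -171, A = -85.5.
Then Σ (x_i + x_{i+1})·c_i = -621, so x̄ = -621 / (6·(-85.5)) = 23/19.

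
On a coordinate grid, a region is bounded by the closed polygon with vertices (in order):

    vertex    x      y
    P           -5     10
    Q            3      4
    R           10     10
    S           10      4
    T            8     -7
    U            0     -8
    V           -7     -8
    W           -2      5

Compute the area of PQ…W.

194

Apply the shoelace formula: 2A = Σ (x_i·y_{i+1} − x_{i+1}·y_i), indices taken mod 8.
Cross-terms: -50, -10, -60, -102, -64, -56, -51, 5  ⇒  Σ = -388
Area = |Σ|/2 = 194.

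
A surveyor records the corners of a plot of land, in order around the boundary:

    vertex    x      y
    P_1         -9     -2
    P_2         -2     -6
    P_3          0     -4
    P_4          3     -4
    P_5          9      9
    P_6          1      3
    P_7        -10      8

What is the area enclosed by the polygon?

Apply Gauss's area formula: 2A = Σ (x_i·y_{i+1} − x_{i+1}·y_i), indices taken mod 7.
P_1→P_2: (-9)(-6) − (-2)(-2) = 50
P_2→P_3: (-2)(-4) − (0)(-6) = 8
P_3→P_4: (0)(-4) − (3)(-4) = 12
P_4→P_5: (3)(9) − (9)(-4) = 63
P_5→P_6: (9)(3) − (1)(9) = 18
P_6→P_7: (1)(8) − (-10)(3) = 38
P_7→P_1: (-10)(-2) − (-9)(8) = 92
Σ = 281
Area = |Σ|/2 = 140.5.

140.5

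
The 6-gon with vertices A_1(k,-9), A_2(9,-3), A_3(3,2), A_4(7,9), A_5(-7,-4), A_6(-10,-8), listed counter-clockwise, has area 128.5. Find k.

-1

Write out the shoelace sum; only the two edges meeting at A_1 involve k:
2·Area = [((-10)·(-9) − k·(-8)) + (k·(-3) − 9·(-9))] + 91
       = 5·k + 262 = 257
⇒ k = -1.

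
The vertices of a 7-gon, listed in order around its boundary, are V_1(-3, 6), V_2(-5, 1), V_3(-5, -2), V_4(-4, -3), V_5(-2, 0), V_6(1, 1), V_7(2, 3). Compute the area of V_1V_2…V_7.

31.5

Apply the shoelace (surveyor's) formula: 2A = Σ (x_i·y_{i+1} − x_{i+1}·y_i), indices taken mod 7.
Σ = (27) + (15) + (7) + (-6) + (-2) + (1) + (21) = 63
Area = |Σ|/2 = 31.5.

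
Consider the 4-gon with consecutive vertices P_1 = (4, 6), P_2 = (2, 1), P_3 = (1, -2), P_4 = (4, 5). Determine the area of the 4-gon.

2

Apply Gauss's area formula: 2A = Σ (x_i·y_{i+1} − x_{i+1}·y_i), indices taken mod 4.
P_1→P_2: (4)(1) − (2)(6) = -8
P_2→P_3: (2)(-2) − (1)(1) = -5
P_3→P_4: (1)(5) − (4)(-2) = 13
P_4→P_1: (4)(6) − (4)(5) = 4
Σ = 4
Area = |Σ|/2 = 2.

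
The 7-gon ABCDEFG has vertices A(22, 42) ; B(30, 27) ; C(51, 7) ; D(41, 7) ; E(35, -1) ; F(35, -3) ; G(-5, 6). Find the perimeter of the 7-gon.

|AB| = √((8)² + (-15)²) = √289 = 17
|BC| = √((21)² + (-20)²) = √841 = 29
|CD| = √((-10)² + (0)²) = √100 = 10
|DE| = √((-6)² + (-8)²) = √100 = 10
|EF| = √((0)² + (-2)²) = √4 = 2
|FG| = √((-40)² + (9)²) = √1681 = 41
|GA| = √((27)² + (36)²) = √2025 = 45
Perimeter = 17 + 29 + 10 + 10 + 2 + 41 + 45 = 154.

154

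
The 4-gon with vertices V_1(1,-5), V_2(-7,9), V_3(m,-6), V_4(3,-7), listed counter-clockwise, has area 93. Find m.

Write out the shoelace sum; only the two edges meeting at V_3 involve m:
2·Area = [((-7)·(-6) − m·9) + (m·(-7) − 3·(-6))] + -34
       = -16·m + 26 = 186
⇒ m = -10.

-10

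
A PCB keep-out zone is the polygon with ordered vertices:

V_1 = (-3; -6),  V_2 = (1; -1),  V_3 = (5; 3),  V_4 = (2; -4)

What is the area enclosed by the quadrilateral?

16.5

Σ = (9) + (8) + (-26) + (-24) = -33
Area = |Σ|/2 = 16.5.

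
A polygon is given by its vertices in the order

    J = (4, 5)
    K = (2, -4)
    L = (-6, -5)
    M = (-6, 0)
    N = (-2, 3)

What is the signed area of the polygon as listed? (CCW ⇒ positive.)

J→K: (4)(-4) − (2)(5) = -26
K→L: (2)(-5) − (-6)(-4) = -34
L→M: (-6)(0) − (-6)(-5) = -30
M→N: (-6)(3) − (-2)(0) = -18
N→J: (-2)(5) − (4)(3) = -22
Σ = -130
Signed area = Σ/2 = -65 (negative ⇒ clockwise traversal).

-65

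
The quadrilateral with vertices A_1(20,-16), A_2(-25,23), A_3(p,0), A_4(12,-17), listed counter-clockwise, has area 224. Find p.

The doubled signed area Σ (x_i y_{i+1} − x_{i+1} y_i) is linear in p.
With p=0 it equals 208; the coefficient of p is -40 (from the two edges through A_3).
So -40·p + 208 = 2·224 = 448 ⇒ p = -6.

-6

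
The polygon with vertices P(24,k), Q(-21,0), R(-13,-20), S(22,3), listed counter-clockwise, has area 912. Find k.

25

Write out the shoelace sum; only the two edges meeting at P involve k:
2·Area = [(22·k − 24·3) + (24·0 − (-21)·k)] + 821
       = 43·k + 749 = 1824
⇒ k = 25.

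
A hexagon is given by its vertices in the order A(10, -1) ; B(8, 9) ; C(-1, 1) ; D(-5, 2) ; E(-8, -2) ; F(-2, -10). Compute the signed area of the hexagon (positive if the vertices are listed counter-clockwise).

161

Apply the surveyor's formula: 2A = Σ (x_i·y_{i+1} − x_{i+1}·y_i), indices taken mod 6.
A→B: (10)(9) − (8)(-1) = 98
B→C: (8)(1) − (-1)(9) = 17
C→D: (-1)(2) − (-5)(1) = 3
D→E: (-5)(-2) − (-8)(2) = 26
E→F: (-8)(-10) − (-2)(-2) = 76
F→A: (-2)(-1) − (10)(-10) = 102
Σ = 322
Signed area = Σ/2 = 161 (positive ⇒ counter-clockwise traversal).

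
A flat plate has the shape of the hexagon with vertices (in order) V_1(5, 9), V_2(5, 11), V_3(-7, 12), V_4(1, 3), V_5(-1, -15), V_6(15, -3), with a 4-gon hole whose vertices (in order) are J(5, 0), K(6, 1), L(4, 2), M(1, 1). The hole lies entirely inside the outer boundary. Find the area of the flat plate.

Outer boundary:
Σ = (10) + (137) + (-33) + (-12) + (228) + (150) = 480
Area = |Σ|/2 = 240.
Hole:
Apply the shoelace (surveyor's) formula: 2A = Σ (x_i·y_{i+1} − x_{i+1}·y_i), indices taken mod 4.
Σ = (5) + (8) + (2) + (-5) = 10
Area = |Σ|/2 = 5.
Net area = 240 − 5 = 235.

235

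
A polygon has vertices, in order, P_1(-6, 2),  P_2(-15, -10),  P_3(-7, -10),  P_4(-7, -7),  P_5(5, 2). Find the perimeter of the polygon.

52

|P_1P_2| = √((-9)² + (-12)²) = √225 = 15
|P_2P_3| = √((8)² + (0)²) = √64 = 8
|P_3P_4| = √((0)² + (3)²) = √9 = 3
|P_4P_5| = √((12)² + (9)²) = √225 = 15
|P_5P_1| = √((-11)² + (0)²) = √121 = 11
Perimeter = 15 + 8 + 3 + 15 + 11 = 52.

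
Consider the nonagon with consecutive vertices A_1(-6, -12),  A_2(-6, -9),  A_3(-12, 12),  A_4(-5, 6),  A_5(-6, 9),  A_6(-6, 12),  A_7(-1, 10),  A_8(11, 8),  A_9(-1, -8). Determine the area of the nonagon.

Apply Gauss's area formula: 2A = Σ (x_i·y_{i+1} − x_{i+1}·y_i), indices taken mod 9.
A_1→A_2: (-6)(-9) − (-6)(-12) = -18
A_2→A_3: (-6)(12) − (-12)(-9) = -180
A_3→A_4: (-12)(6) − (-5)(12) = -12
A_4→A_5: (-5)(9) − (-6)(6) = -9
A_5→A_6: (-6)(12) − (-6)(9) = -18
A_6→A_7: (-6)(10) − (-1)(12) = -48
A_7→A_8: (-1)(8) − (11)(10) = -118
A_8→A_9: (11)(-8) − (-1)(8) = -80
A_9→A_1: (-1)(-12) − (-6)(-8) = -36
Σ = -519
Area = |Σ|/2 = 259.5.

259.5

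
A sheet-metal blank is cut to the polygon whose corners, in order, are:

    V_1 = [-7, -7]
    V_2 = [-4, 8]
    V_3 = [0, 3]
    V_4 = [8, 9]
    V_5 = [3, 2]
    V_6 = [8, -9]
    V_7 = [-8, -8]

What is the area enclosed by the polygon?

155

Apply the surveyor's formula: 2A = Σ (x_i·y_{i+1} − x_{i+1}·y_i), indices taken mod 7.
Σ = (-84) + (-12) + (-24) + (-11) + (-43) + (-136) + (0) = -310
Area = |Σ|/2 = 155.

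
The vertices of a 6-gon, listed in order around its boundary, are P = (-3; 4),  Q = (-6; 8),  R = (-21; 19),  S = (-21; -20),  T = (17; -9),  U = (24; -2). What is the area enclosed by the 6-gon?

837

Σ = (0) + (54) + (819) + (529) + (182) + (90) = 1674
Area = |Σ|/2 = 837.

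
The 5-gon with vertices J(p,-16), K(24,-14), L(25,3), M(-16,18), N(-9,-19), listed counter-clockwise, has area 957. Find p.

Write out the shoelace sum; only the two edges meeting at J involve p:
2·Area = [((-9)·(-16) − p·(-19)) + (p·(-14) − 24·(-16))] + 1386
       = 5·p + 1914 = 1914
⇒ p = 0.

0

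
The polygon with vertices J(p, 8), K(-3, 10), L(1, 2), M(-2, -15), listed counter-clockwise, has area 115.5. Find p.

Write out the shoelace sum; only the two edges meeting at J involve p:
2·Area = [((-2)·8 − p·(-15)) + (p·10 − (-3)·8)] + -27
       = 25·p + -19 = 231
⇒ p = 10.

10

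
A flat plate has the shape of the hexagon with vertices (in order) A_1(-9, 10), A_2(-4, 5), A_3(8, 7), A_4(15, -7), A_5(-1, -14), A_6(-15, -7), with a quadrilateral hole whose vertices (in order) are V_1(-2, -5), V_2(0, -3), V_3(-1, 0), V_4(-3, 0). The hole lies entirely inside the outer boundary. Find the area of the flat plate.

Outer boundary:
Apply Gauss's area formula: 2A = Σ (x_i·y_{i+1} − x_{i+1}·y_i), indices taken mod 6.
Σ = (-5) + (-68) + (-161) + (-217) + (-203) + (-213) = -867
Area = |Σ|/2 = 433.5.
Hole:
Apply the shoelace formula: 2A = Σ (x_i·y_{i+1} − x_{i+1}·y_i), indices taken mod 4.
Σ = (6) + (-3) + (0) + (15) = 18
Area = |Σ|/2 = 9.
Net area = 433.5 − 9 = 424.5.

424.5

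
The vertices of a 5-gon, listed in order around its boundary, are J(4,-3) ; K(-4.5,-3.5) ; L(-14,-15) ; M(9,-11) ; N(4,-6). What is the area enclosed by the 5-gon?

141

Σ = (-27.5) + (18.5) + (289) + (-10) + (12) = 282
Area = |Σ|/2 = 141.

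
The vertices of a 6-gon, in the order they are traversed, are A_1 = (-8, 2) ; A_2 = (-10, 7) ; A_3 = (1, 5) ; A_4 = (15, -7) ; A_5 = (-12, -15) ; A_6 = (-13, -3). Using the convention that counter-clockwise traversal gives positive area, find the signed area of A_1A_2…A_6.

Σ = (-36) + (-57) + (-82) + (-309) + (-159) + (-50) = -693
Signed area = Σ/2 = -346.5 (negative ⇒ clockwise traversal).

-346.5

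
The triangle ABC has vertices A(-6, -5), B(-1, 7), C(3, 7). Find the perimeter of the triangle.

|AB| = √((5)² + (12)²) = √169 = 13
|BC| = √((4)² + (0)²) = √16 = 4
|CA| = √((-9)² + (-12)²) = √225 = 15
Perimeter = 13 + 4 + 15 = 32.

32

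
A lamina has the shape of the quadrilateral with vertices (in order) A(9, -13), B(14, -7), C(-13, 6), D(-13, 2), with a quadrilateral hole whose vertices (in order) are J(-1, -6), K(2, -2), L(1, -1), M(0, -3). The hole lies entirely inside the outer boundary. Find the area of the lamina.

153.5

Outer boundary:
Apply the shoelace (surveyor's) formula: 2A = Σ (x_i·y_{i+1} − x_{i+1}·y_i), indices taken mod 4.
Σ = (119) + (-7) + (52) + (151) = 315
Area = |Σ|/2 = 157.5.
Hole:
Σ = (14) + (0) + (-3) + (-3) = 8
Area = |Σ|/2 = 4.
Net area = 157.5 − 4 = 153.5.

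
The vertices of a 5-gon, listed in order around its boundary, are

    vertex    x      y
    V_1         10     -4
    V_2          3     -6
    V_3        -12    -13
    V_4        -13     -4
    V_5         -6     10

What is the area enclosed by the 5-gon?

255

Apply the surveyor's formula: 2A = Σ (x_i·y_{i+1} − x_{i+1}·y_i), indices taken mod 5.
Σ = (-48) + (-111) + (-121) + (-154) + (-76) = -510
Area = |Σ|/2 = 255.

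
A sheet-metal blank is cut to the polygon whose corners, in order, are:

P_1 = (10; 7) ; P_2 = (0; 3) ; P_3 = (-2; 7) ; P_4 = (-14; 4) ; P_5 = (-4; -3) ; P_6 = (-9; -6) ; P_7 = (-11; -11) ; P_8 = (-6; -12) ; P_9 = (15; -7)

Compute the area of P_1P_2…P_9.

338.5

Apply the shoelace formula: 2A = Σ (x_i·y_{i+1} − x_{i+1}·y_i), indices taken mod 9.
Cross-terms: 30, 6, 90, 58, -3, 33, 66, 222, 175  ⇒  Σ = 677
Area = |Σ|/2 = 338.5.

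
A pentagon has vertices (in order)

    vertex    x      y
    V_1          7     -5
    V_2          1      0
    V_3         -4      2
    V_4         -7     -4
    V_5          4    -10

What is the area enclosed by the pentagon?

Σ = (5) + (2) + (30) + (86) + (50) = 173
Area = |Σ|/2 = 86.5.

86.5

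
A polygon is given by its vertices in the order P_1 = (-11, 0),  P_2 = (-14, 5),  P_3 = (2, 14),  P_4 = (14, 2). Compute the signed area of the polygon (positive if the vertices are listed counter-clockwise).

-215.5

Apply Gauss's area formula: 2A = Σ (x_i·y_{i+1} − x_{i+1}·y_i), indices taken mod 4.
Σ = (-55) + (-206) + (-192) + (22) = -431
Signed area = Σ/2 = -215.5 (negative ⇒ clockwise traversal).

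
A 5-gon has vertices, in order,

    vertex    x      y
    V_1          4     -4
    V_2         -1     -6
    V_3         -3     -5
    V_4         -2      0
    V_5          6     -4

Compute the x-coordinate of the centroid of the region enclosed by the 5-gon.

Apply the surveyor's formula. First the cross-terms c_i = x_i·y_{i+1} − x_{i+1}·y_i:
  -28, -13, -10, 8, -8  ⇒  2A = -51, A = -25.5.
Then Σ (x_i + x_{i+1})·c_i = -30, so x̄ = -30 / (6·(-25.5)) = 10/51.

10/51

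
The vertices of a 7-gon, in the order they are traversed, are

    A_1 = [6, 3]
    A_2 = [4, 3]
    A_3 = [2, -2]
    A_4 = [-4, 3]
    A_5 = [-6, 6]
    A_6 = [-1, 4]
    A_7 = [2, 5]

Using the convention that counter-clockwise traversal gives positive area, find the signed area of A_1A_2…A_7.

-35.5

Σ = (6) + (-14) + (-2) + (-6) + (-18) + (-13) + (-24) = -71
Signed area = Σ/2 = -35.5 (negative ⇒ clockwise traversal).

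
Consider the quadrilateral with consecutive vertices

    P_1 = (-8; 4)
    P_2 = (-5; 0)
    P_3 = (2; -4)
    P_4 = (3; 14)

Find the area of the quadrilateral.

102

Σ = (20) + (20) + (40) + (124) = 204
Area = |Σ|/2 = 102.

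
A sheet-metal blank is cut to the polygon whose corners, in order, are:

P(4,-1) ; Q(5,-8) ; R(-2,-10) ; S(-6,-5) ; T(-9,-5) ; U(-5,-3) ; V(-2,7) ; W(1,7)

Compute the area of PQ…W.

123.5

Apply the surveyor's formula: 2A = Σ (x_i·y_{i+1} − x_{i+1}·y_i), indices taken mod 8.
Σ = (-27) + (-66) + (-50) + (-15) + (2) + (-41) + (-21) + (-29) = -247
Area = |Σ|/2 = 123.5.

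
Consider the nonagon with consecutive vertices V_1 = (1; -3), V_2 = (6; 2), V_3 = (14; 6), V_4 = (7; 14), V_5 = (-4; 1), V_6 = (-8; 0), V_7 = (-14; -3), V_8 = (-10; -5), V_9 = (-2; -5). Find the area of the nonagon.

Apply Gauss's area formula: 2A = Σ (x_i·y_{i+1} − x_{i+1}·y_i), indices taken mod 9.
Σ = (20) + (8) + (154) + (63) + (8) + (24) + (40) + (40) + (11) = 368
Area = |Σ|/2 = 184.

184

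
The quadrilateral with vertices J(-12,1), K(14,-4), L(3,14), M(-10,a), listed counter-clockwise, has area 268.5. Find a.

The doubled signed area Σ (x_i y_{i+1} − x_{i+1} y_i) is linear in a.
With a=0 it equals 372; the coefficient of a is 15 (from the two edges through M).
So 15·a + 372 = 2·268.5 = 537 ⇒ a = 11.

11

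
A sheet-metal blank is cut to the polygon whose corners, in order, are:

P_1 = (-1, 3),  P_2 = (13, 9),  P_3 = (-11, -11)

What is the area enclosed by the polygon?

Cross-terms: -48, -44, -44  ⇒  Σ = -136
Area = |Σ|/2 = 68.

68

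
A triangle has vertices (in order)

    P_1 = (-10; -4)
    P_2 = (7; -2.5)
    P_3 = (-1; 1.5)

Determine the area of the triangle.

Σ = (53) + (8) + (19) = 80
Area = |Σ|/2 = 40.

40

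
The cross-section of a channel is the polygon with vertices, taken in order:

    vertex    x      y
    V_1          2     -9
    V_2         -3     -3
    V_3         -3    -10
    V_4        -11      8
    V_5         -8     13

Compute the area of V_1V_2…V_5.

89.5

Apply the surveyor's formula: 2A = Σ (x_i·y_{i+1} − x_{i+1}·y_i), indices taken mod 5.
V_1→V_2: (2)(-3) − (-3)(-9) = -33
V_2→V_3: (-3)(-10) − (-3)(-3) = 21
V_3→V_4: (-3)(8) − (-11)(-10) = -134
V_4→V_5: (-11)(13) − (-8)(8) = -79
V_5→V_1: (-8)(-9) − (2)(13) = 46
Σ = -179
Area = |Σ|/2 = 89.5.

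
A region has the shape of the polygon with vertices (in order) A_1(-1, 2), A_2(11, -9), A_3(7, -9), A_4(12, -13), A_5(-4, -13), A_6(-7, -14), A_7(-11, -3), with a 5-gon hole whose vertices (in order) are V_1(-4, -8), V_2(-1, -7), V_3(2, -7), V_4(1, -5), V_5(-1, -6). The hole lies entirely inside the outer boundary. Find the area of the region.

211

Outer boundary:
Apply the shoelace (surveyor's) formula: 2A = Σ (x_i·y_{i+1} − x_{i+1}·y_i), indices taken mod 7.
Cross-terms: -13, -36, 17, -208, -35, -133, -25  ⇒  Σ = -433
Area = |Σ|/2 = 216.5.
Hole:
Apply Gauss's area formula: 2A = Σ (x_i·y_{i+1} − x_{i+1}·y_i), indices taken mod 5.
V_1→V_2: (-4)(-7) − (-1)(-8) = 20
V_2→V_3: (-1)(-7) − (2)(-7) = 21
V_3→V_4: (2)(-5) − (1)(-7) = -3
V_4→V_5: (1)(-6) − (-1)(-5) = -11
V_5→V_1: (-1)(-8) − (-4)(-6) = -16
Σ = 11
Area = |Σ|/2 = 5.5.
Net area = 216.5 − 5.5 = 211.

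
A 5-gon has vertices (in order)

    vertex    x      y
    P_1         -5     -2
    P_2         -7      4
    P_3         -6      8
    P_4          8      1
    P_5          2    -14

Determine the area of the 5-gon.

162

Apply the surveyor's formula: 2A = Σ (x_i·y_{i+1} − x_{i+1}·y_i), indices taken mod 5.
Σ = (-34) + (-32) + (-70) + (-114) + (-74) = -324
Area = |Σ|/2 = 162.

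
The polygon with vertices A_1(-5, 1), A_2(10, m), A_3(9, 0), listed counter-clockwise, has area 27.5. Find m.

-4

The doubled signed area Σ (x_i y_{i+1} − x_{i+1} y_i) is linear in m.
With m=0 it equals -1; the coefficient of m is -14 (from the two edges through A_2).
So -14·m + -1 = 2·27.5 = 55 ⇒ m = -4.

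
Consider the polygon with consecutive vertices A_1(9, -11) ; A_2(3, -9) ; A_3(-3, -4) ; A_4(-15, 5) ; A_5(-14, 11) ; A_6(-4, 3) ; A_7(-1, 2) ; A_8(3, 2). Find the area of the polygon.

Apply the shoelace formula: 2A = Σ (x_i·y_{i+1} − x_{i+1}·y_i), indices taken mod 8.
A_1→A_2: (9)(-9) − (3)(-11) = -48
A_2→A_3: (3)(-4) − (-3)(-9) = -39
A_3→A_4: (-3)(5) − (-15)(-4) = -75
A_4→A_5: (-15)(11) − (-14)(5) = -95
A_5→A_6: (-14)(3) − (-4)(11) = 2
A_6→A_7: (-4)(2) − (-1)(3) = -5
A_7→A_8: (-1)(2) − (3)(2) = -8
A_8→A_1: (3)(-11) − (9)(2) = -51
Σ = -319
Area = |Σ|/2 = 159.5.

159.5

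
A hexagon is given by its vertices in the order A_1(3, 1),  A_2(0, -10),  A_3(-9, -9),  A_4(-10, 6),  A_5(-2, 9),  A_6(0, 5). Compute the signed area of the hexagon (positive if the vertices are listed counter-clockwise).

-183.5

Σ = (-30) + (-90) + (-144) + (-78) + (-10) + (-15) = -367
Signed area = Σ/2 = -183.5 (negative ⇒ clockwise traversal).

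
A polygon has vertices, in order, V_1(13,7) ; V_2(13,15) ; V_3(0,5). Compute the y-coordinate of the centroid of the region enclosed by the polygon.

Apply the shoelace formula. First the cross-terms c_i = x_i·y_{i+1} − x_{i+1}·y_i:
  104, 65, -65  ⇒  2A = 104, A = 52.
Then Σ (y_i + y_{i+1})·c_i = 2808, so ȳ = 2808 / (6·52) = 9.

9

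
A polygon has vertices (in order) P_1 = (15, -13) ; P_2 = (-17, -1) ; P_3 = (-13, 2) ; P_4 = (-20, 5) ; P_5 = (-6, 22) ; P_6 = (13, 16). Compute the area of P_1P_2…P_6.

Apply Gauss's area formula: 2A = Σ (x_i·y_{i+1} − x_{i+1}·y_i), indices taken mod 6.
P_1→P_2: (15)(-1) − (-17)(-13) = -236
P_2→P_3: (-17)(2) − (-13)(-1) = -47
P_3→P_4: (-13)(5) − (-20)(2) = -25
P_4→P_5: (-20)(22) − (-6)(5) = -410
P_5→P_6: (-6)(16) − (13)(22) = -382
P_6→P_1: (13)(-13) − (15)(16) = -409
Σ = -1509
Area = |Σ|/2 = 754.5.

754.5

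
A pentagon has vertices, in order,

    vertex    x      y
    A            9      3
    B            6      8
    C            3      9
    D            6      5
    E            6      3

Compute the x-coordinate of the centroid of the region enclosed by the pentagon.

Apply the shoelace (surveyor's) formula. First the cross-terms c_i = x_i·y_{i+1} − x_{i+1}·y_i:
  54, 30, -39, -12, -9  ⇒  2A = 24, A = 12.
Then Σ (x_i + x_{i+1})·c_i = 450, so x̄ = 450 / (6·12) = 6.25.

6.25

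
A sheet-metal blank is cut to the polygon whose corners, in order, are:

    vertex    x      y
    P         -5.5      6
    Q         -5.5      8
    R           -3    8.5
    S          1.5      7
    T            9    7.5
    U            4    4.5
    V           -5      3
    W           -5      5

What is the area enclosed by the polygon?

Apply the shoelace (surveyor's) formula: 2A = Σ (x_i·y_{i+1} − x_{i+1}·y_i), indices taken mod 8.
Σ = (-11) + (-22.75) + (-33.75) + (-51.75) + (10.5) + (34.5) + (-10) + (-2.5) = -86.75
Area = |Σ|/2 = 43.375.

43.375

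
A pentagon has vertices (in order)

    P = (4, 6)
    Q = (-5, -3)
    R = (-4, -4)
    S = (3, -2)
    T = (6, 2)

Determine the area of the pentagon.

46

Apply the shoelace (surveyor's) formula: 2A = Σ (x_i·y_{i+1} − x_{i+1}·y_i), indices taken mod 5.
P→Q: (4)(-3) − (-5)(6) = 18
Q→R: (-5)(-4) − (-4)(-3) = 8
R→S: (-4)(-2) − (3)(-4) = 20
S→T: (3)(2) − (6)(-2) = 18
T→P: (6)(6) − (4)(2) = 28
Σ = 92
Area = |Σ|/2 = 46.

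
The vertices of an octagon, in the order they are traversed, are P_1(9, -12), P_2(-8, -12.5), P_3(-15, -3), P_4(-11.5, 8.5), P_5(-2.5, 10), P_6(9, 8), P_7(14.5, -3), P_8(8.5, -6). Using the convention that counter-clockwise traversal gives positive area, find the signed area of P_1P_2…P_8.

-495.125

Σ = (-208.5) + (-163.5) + (-162) + (-93.75) + (-110) + (-143) + (-61.5) + (-48) = -990.25
Signed area = Σ/2 = -495.125 (negative ⇒ clockwise traversal).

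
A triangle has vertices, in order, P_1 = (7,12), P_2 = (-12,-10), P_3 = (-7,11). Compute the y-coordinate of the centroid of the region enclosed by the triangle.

Apply the shoelace formula. First the cross-terms c_i = x_i·y_{i+1} − x_{i+1}·y_i:
  74, -202, -161  ⇒  2A = -289, A = -144.5.
Then Σ (y_i + y_{i+1})·c_i = -3757, so ȳ = -3757 / (6·(-144.5)) = 13/3.

13/3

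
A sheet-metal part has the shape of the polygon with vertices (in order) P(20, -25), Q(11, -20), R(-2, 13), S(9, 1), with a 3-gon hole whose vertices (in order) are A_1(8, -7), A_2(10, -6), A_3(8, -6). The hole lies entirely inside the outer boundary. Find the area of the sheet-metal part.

Outer boundary:
P→Q: (20)(-20) − (11)(-25) = -125
Q→R: (11)(13) − (-2)(-20) = 103
R→S: (-2)(1) − (9)(13) = -119
S→P: (9)(-25) − (20)(1) = -245
Σ = -386
Area = |Σ|/2 = 193.
Hole:
Apply Gauss's area formula: 2A = Σ (x_i·y_{i+1} − x_{i+1}·y_i), indices taken mod 3.
A_1→A_2: (8)(-6) − (10)(-7) = 22
A_2→A_3: (10)(-6) − (8)(-6) = -12
A_3→A_1: (8)(-7) − (8)(-6) = -8
Σ = 2
Area = |Σ|/2 = 1.
Net area = 193 − 1 = 192.

192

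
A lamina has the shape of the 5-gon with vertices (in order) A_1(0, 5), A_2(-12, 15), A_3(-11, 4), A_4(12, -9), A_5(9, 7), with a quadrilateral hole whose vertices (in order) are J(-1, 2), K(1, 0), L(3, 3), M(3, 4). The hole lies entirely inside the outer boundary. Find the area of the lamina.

212

Outer boundary:
Apply Gauss's area formula: 2A = Σ (x_i·y_{i+1} − x_{i+1}·y_i), indices taken mod 5.
Cross-terms: 60, 117, 51, 165, 45  ⇒  Σ = 438
Area = |Σ|/2 = 219.
Hole:
Σ = (-2) + (3) + (3) + (10) = 14
Area = |Σ|/2 = 7.
Net area = 219 − 7 = 212.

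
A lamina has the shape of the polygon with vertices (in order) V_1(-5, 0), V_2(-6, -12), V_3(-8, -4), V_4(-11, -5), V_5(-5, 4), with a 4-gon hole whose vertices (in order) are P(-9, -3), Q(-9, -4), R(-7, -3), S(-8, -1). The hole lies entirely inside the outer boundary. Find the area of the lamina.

29.5

Outer boundary:
Σ = (60) + (-72) + (-4) + (-69) + (20) = -65
Area = |Σ|/2 = 32.5.
Hole:
Apply the shoelace (surveyor's) formula: 2A = Σ (x_i·y_{i+1} − x_{i+1}·y_i), indices taken mod 4.
Σ = (9) + (-1) + (-17) + (15) = 6
Area = |Σ|/2 = 3.
Net area = 32.5 − 3 = 29.5.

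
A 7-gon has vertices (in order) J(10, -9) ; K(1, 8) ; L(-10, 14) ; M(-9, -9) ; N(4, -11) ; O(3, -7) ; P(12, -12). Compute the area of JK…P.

Apply the shoelace (surveyor's) formula: 2A = Σ (x_i·y_{i+1} − x_{i+1}·y_i), indices taken mod 7.
Σ = (89) + (94) + (216) + (135) + (5) + (48) + (12) = 599
Area = |Σ|/2 = 299.5.

299.5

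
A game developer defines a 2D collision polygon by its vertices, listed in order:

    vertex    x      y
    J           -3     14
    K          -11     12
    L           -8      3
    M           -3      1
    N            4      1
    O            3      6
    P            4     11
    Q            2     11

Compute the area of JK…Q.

144

Apply Gauss's area formula: 2A = Σ (x_i·y_{i+1} − x_{i+1}·y_i), indices taken mod 8.
Σ = (118) + (63) + (1) + (-7) + (21) + (9) + (22) + (61) = 288
Area = |Σ|/2 = 144.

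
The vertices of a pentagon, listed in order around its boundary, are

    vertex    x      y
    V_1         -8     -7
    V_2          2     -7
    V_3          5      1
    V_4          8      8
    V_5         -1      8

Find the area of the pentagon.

Σ = (70) + (37) + (32) + (72) + (71) = 282
Area = |Σ|/2 = 141.

141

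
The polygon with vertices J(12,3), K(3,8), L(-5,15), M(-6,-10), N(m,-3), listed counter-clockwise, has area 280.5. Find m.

15

The doubled signed area Σ (x_i y_{i+1} − x_{i+1} y_i) is linear in m.
With m=0 it equals 366; the coefficient of m is 13 (from the two edges through N).
So 13·m + 366 = 2·280.5 = 561 ⇒ m = 15.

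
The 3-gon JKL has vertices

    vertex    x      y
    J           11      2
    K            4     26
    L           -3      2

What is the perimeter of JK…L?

|JK| = √((-7)² + (24)²) = √625 = 25
|KL| = √((-7)² + (-24)²) = √625 = 25
|LJ| = √((14)² + (0)²) = √196 = 14
Perimeter = 25 + 25 + 14 = 64.

64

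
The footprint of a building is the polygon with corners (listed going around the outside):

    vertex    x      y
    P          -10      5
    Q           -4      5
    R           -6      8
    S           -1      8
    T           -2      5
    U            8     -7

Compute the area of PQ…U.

58.5

Apply Gauss's area formula: 2A = Σ (x_i·y_{i+1} − x_{i+1}·y_i), indices taken mod 6.
P→Q: (-10)(5) − (-4)(5) = -30
Q→R: (-4)(8) − (-6)(5) = -2
R→S: (-6)(8) − (-1)(8) = -40
S→T: (-1)(5) − (-2)(8) = 11
T→U: (-2)(-7) − (8)(5) = -26
U→P: (8)(5) − (-10)(-7) = -30
Σ = -117
Area = |Σ|/2 = 58.5.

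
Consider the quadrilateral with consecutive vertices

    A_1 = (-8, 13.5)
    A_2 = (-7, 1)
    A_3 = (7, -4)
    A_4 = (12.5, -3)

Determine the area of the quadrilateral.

140.625

A_1→A_2: (-8)(1) − (-7)(13.5) = 86.5
A_2→A_3: (-7)(-4) − (7)(1) = 21
A_3→A_4: (7)(-3) − (12.5)(-4) = 29
A_4→A_1: (12.5)(13.5) − (-8)(-3) = 144.75
Σ = 281.25
Area = |Σ|/2 = 140.625.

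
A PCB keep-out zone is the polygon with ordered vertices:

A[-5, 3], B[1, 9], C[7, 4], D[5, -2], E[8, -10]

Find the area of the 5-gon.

100.5

Apply the shoelace formula: 2A = Σ (x_i·y_{i+1} − x_{i+1}·y_i), indices taken mod 5.
Σ = (-48) + (-59) + (-34) + (-34) + (-26) = -201
Area = |Σ|/2 = 100.5.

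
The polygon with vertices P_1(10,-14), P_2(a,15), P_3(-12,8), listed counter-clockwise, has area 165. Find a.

-4

The doubled signed area Σ (x_i y_{i+1} − x_{i+1} y_i) is linear in a.
With a=0 it equals 418; the coefficient of a is 22 (from the two edges through P_2).
So 22·a + 418 = 2·165 = 330 ⇒ a = -4.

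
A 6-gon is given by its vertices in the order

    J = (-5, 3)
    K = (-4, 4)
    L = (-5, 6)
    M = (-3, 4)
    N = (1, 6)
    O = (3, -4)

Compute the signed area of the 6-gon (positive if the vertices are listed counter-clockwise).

Σ = (-8) + (-4) + (-2) + (-22) + (-22) + (-11) = -69
Signed area = Σ/2 = -34.5 (negative ⇒ clockwise traversal).

-34.5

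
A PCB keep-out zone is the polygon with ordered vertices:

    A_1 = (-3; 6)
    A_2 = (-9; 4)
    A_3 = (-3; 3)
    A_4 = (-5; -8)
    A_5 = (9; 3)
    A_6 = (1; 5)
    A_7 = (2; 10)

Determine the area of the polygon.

A_1→A_2: (-3)(4) − (-9)(6) = 42
A_2→A_3: (-9)(3) − (-3)(4) = -15
A_3→A_4: (-3)(-8) − (-5)(3) = 39
A_4→A_5: (-5)(3) − (9)(-8) = 57
A_5→A_6: (9)(5) − (1)(3) = 42
A_6→A_7: (1)(10) − (2)(5) = 0
A_7→A_1: (2)(6) − (-3)(10) = 42
Σ = 207
Area = |Σ|/2 = 103.5.

103.5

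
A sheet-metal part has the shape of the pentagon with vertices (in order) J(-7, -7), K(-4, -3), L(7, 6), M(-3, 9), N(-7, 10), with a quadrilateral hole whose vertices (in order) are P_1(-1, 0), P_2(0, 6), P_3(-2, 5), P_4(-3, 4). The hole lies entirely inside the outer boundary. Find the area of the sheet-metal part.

103

Outer boundary:
Σ = (-7) + (-3) + (81) + (33) + (119) = 223
Area = |Σ|/2 = 111.5.
Hole:
Apply the surveyor's formula: 2A = Σ (x_i·y_{i+1} − x_{i+1}·y_i), indices taken mod 4.
Cross-terms: -6, 12, 7, 4  ⇒  Σ = 17
Area = |Σ|/2 = 8.5.
Net area = 111.5 − 8.5 = 103.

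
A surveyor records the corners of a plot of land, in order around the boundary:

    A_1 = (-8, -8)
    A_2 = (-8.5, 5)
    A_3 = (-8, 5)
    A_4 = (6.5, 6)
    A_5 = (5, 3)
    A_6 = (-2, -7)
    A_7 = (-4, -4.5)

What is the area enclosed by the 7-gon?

Apply the shoelace formula: 2A = Σ (x_i·y_{i+1} − x_{i+1}·y_i), indices taken mod 7.
A_1→A_2: (-8)(5) − (-8.5)(-8) = -108
A_2→A_3: (-8.5)(5) − (-8)(5) = -2.5
A_3→A_4: (-8)(6) − (6.5)(5) = -80.5
A_4→A_5: (6.5)(3) − (5)(6) = -10.5
A_5→A_6: (5)(-7) − (-2)(3) = -29
A_6→A_7: (-2)(-4.5) − (-4)(-7) = -19
A_7→A_1: (-4)(-8) − (-8)(-4.5) = -4
Σ = -253.5
Area = |Σ|/2 = 126.75.

126.75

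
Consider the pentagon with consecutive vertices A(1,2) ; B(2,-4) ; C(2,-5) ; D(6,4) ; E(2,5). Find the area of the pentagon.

Σ = (-8) + (-2) + (38) + (22) + (-1) = 49
Area = |Σ|/2 = 24.5.

24.5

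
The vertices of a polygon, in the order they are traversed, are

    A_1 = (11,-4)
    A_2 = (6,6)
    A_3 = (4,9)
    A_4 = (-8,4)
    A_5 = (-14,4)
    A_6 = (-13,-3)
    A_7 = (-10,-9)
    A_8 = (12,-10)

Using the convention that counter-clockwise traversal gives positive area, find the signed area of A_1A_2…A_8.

341.5

Apply the shoelace formula: 2A = Σ (x_i·y_{i+1} − x_{i+1}·y_i), indices taken mod 8.
Σ = (90) + (30) + (88) + (24) + (94) + (87) + (208) + (62) = 683
Signed area = Σ/2 = 341.5 (positive ⇒ counter-clockwise traversal).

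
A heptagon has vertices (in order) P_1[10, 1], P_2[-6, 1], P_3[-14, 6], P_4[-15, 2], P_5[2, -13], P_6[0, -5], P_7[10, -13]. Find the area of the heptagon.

213.5

Apply the shoelace formula: 2A = Σ (x_i·y_{i+1} − x_{i+1}·y_i), indices taken mod 7.
Cross-terms: 16, -22, 62, 191, -10, 50, 140  ⇒  Σ = 427
Area = |Σ|/2 = 213.5.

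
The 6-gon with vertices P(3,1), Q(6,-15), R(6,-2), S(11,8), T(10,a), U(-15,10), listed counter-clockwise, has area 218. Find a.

Write out the shoelace sum; only the two edges meeting at T involve a:
2·Area = [(11·a − 10·8) + (10·10 − (-15)·a)] + 52
       = 26·a + 72 = 436
⇒ a = 14.

14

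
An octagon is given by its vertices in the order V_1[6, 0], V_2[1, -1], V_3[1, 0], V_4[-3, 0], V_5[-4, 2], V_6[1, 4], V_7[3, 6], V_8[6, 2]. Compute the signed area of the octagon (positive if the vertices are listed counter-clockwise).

Apply the surveyor's formula: 2A = Σ (x_i·y_{i+1} − x_{i+1}·y_i), indices taken mod 8.
Σ = (-6) + (1) + (0) + (-6) + (-18) + (-6) + (-30) + (-12) = -77
Signed area = Σ/2 = -38.5 (negative ⇒ clockwise traversal).

-38.5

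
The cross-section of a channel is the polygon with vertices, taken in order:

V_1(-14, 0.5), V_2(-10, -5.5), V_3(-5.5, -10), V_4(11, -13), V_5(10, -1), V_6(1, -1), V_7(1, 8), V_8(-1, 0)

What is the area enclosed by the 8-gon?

229.875

V_1→V_2: (-14)(-5.5) − (-10)(0.5) = 82
V_2→V_3: (-10)(-10) − (-5.5)(-5.5) = 69.75
V_3→V_4: (-5.5)(-13) − (11)(-10) = 181.5
V_4→V_5: (11)(-1) − (10)(-13) = 119
V_5→V_6: (10)(-1) − (1)(-1) = -9
V_6→V_7: (1)(8) − (1)(-1) = 9
V_7→V_8: (1)(0) − (-1)(8) = 8
V_8→V_1: (-1)(0.5) − (-14)(0) = -0.5
Σ = 459.75
Area = |Σ|/2 = 229.875.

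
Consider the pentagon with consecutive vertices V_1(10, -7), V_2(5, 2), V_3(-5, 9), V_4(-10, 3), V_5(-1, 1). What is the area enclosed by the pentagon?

Cross-terms: 55, 55, 75, -7, -3  ⇒  Σ = 175
Area = |Σ|/2 = 87.5.

87.5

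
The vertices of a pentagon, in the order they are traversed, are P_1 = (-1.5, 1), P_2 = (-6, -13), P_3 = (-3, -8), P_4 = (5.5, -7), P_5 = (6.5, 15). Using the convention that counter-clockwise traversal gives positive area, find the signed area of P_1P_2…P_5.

128.25

P_1→P_2: (-1.5)(-13) − (-6)(1) = 25.5
P_2→P_3: (-6)(-8) − (-3)(-13) = 9
P_3→P_4: (-3)(-7) − (5.5)(-8) = 65
P_4→P_5: (5.5)(15) − (6.5)(-7) = 128
P_5→P_1: (6.5)(1) − (-1.5)(15) = 29
Σ = 256.5
Signed area = Σ/2 = 128.25 (positive ⇒ counter-clockwise traversal).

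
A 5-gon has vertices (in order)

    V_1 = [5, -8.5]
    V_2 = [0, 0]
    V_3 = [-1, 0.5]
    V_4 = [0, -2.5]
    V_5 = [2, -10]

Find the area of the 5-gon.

Cross-terms: 0, 0, 2.5, 5, 33  ⇒  Σ = 40.5
Area = |Σ|/2 = 20.25.

20.25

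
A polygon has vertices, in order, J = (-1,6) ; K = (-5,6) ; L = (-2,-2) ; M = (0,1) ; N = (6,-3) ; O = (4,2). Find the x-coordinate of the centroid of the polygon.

-1/22

Apply the shoelace formula. First the cross-terms c_i = x_i·y_{i+1} − x_{i+1}·y_i:
  24, 22, -2, -6, 24, 26  ⇒  2A = 88, A = 44.
Then Σ (x_i + x_{i+1})·c_i = -12, so x̄ = -12 / (6·44) = -1/22.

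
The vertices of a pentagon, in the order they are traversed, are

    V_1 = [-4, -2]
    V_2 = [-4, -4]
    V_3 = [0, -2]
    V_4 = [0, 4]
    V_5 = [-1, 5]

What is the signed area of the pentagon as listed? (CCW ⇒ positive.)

21

Apply the shoelace formula: 2A = Σ (x_i·y_{i+1} − x_{i+1}·y_i), indices taken mod 5.
V_1→V_2: (-4)(-4) − (-4)(-2) = 8
V_2→V_3: (-4)(-2) − (0)(-4) = 8
V_3→V_4: (0)(4) − (0)(-2) = 0
V_4→V_5: (0)(5) − (-1)(4) = 4
V_5→V_1: (-1)(-2) − (-4)(5) = 22
Σ = 42
Signed area = Σ/2 = 21 (positive ⇒ counter-clockwise traversal).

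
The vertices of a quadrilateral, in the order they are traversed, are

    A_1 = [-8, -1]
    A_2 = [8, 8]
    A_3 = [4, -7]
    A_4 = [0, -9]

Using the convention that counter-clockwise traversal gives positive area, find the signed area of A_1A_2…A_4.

Apply the shoelace (surveyor's) formula: 2A = Σ (x_i·y_{i+1} − x_{i+1}·y_i), indices taken mod 4.
Σ = (-56) + (-88) + (-36) + (-72) = -252
Signed area = Σ/2 = -126 (negative ⇒ clockwise traversal).

-126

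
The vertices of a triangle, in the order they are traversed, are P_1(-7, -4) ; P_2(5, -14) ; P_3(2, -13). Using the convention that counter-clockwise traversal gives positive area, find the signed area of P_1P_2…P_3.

Apply Gauss's area formula: 2A = Σ (x_i·y_{i+1} − x_{i+1}·y_i), indices taken mod 3.
Cross-terms: 118, -37, -99  ⇒  Σ = -18
Signed area = Σ/2 = -9 (negative ⇒ clockwise traversal).

-9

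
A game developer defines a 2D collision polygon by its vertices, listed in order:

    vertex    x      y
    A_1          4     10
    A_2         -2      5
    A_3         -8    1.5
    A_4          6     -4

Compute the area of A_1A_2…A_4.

88

Apply the shoelace (surveyor's) formula: 2A = Σ (x_i·y_{i+1} − x_{i+1}·y_i), indices taken mod 4.
Σ = (40) + (37) + (23) + (76) = 176
Area = |Σ|/2 = 88.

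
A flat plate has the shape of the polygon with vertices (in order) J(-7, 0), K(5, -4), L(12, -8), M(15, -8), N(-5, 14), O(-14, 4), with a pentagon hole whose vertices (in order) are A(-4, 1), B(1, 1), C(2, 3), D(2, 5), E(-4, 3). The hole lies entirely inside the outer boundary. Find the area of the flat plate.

200

Outer boundary:
Cross-terms: 28, 8, 24, 170, 176, 28  ⇒  Σ = 434
Area = |Σ|/2 = 217.
Hole:
Cross-terms: -5, 1, 4, 26, 8  ⇒  Σ = 34
Area = |Σ|/2 = 17.
Net area = 217 − 17 = 200.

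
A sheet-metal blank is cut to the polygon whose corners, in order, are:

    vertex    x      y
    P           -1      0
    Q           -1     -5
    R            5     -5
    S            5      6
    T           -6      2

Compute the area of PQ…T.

69

Apply the shoelace formula: 2A = Σ (x_i·y_{i+1} − x_{i+1}·y_i), indices taken mod 5.
Cross-terms: 5, 30, 55, 46, 2  ⇒  Σ = 138
Area = |Σ|/2 = 69.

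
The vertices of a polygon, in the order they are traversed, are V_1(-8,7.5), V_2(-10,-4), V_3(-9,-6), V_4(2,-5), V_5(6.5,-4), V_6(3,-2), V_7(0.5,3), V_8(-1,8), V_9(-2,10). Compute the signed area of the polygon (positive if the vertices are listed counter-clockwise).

149.75

Σ = (107) + (24) + (57) + (24.5) + (-1) + (10) + (7) + (6) + (65) = 299.5
Signed area = Σ/2 = 149.75 (positive ⇒ counter-clockwise traversal).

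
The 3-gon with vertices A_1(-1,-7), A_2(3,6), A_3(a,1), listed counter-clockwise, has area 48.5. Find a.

-6

The doubled signed area Σ (x_i y_{i+1} − x_{i+1} y_i) is linear in a.
With a=0 it equals 19; the coefficient of a is -13 (from the two edges through A_3).
So -13·a + 19 = 2·48.5 = 97 ⇒ a = -6.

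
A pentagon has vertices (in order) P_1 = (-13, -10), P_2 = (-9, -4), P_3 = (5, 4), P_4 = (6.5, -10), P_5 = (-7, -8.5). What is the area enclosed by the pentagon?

147.875

Cross-terms: -38, -16, -76, -125.25, -40.5  ⇒  Σ = -295.75
Area = |Σ|/2 = 147.875.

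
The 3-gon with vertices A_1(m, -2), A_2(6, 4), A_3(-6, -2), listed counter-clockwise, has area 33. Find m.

The doubled signed area Σ (x_i y_{i+1} − x_{i+1} y_i) is linear in m.
With m=0 it equals 36; the coefficient of m is 6 (from the two edges through A_1).
So 6·m + 36 = 2·33 = 66 ⇒ m = 5.

5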